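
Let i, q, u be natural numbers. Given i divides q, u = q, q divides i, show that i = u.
Since q divides i and i divides q, q = i. Since u = q, u = i. Then i = u.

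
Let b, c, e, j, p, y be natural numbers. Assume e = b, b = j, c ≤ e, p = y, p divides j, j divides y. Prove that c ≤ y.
Because p = y and p divides j, y divides j. Since j divides y, j = y. Since b = j, b = y. From e = b and c ≤ e, c ≤ b. Since b = y, c ≤ y.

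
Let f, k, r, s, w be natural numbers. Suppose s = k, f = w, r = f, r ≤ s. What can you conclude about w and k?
w ≤ k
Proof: r = f and f = w, hence r = w. s = k and r ≤ s, hence r ≤ k. r = w, so w ≤ k.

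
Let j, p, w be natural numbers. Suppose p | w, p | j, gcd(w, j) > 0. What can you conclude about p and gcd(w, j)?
p ≤ gcd(w, j)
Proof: p | w and p | j, so p | gcd(w, j). Since gcd(w, j) > 0, p ≤ gcd(w, j).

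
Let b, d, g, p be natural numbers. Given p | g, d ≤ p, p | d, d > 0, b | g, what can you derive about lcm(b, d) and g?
lcm(b, d) | g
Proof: p | d and d > 0, so p ≤ d. d ≤ p, so p = d. Since p | g, d | g. b | g, so lcm(b, d) | g.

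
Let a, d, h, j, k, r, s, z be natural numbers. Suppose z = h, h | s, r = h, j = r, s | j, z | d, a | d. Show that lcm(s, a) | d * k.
From j = r and s | j, s | r. Since r = h, s | h. h | s, so h = s. From z = h, z = s. z | d, so s | d. Since a | d, lcm(s, a) | d. Then lcm(s, a) | d * k.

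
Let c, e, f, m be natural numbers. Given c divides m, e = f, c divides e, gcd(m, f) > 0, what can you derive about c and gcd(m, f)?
c ≤ gcd(m, f)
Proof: e = f and c divides e, thus c divides f. Since c divides m, c divides gcd(m, f). gcd(m, f) > 0, so c ≤ gcd(m, f).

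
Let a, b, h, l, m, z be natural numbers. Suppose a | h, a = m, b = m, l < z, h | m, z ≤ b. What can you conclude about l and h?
l < h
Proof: Since a = m and a | h, m | h. h | m, so m = h. Because b = m and z ≤ b, z ≤ m. Since l < z, l < m. m = h, so l < h.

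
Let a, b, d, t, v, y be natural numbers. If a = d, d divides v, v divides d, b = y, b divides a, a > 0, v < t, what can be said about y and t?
y < t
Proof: d divides v and v divides d, hence d = v. a = d, so a = v. Because b = y and b divides a, y divides a. From a > 0, y ≤ a. a = v, so y ≤ v. v < t, so y < t.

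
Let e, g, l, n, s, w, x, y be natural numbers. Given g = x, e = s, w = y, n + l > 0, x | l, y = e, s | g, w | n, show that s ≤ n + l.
w = y and w | n, therefore y | n. y = e, so e | n. e = s, so s | n. From g = x and s | g, s | x. Since x | l, s | l. s | n, so s | n + l. n + l > 0, so s ≤ n + l.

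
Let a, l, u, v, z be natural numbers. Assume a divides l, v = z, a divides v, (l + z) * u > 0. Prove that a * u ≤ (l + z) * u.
v = z and a divides v, thus a divides z. a divides l, so a divides l + z. Then a * u divides (l + z) * u. From (l + z) * u > 0, a * u ≤ (l + z) * u.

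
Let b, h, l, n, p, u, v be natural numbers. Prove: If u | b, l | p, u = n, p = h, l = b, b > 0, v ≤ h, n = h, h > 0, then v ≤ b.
Since u = n and n = h, u = h. u | b and b > 0, so u ≤ b. Since u = h, h ≤ b. From p = h and l | p, l | h. Since h > 0, l ≤ h. From l = b, b ≤ h. Since h ≤ b, h = b. Since v ≤ h, v ≤ b.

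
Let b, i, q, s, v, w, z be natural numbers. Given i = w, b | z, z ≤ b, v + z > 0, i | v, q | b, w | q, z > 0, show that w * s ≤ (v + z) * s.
Because i = w and i | v, w | v. b | z and z > 0, so b ≤ z. Since z ≤ b, b = z. Because w | q and q | b, w | b. Because b = z, w | z. Since w | v, w | v + z. Since v + z > 0, w ≤ v + z. Then w * s ≤ (v + z) * s.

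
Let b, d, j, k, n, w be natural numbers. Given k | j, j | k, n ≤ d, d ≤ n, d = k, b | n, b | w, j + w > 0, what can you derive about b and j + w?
b ≤ j + w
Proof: k | j and j | k, therefore k = j. n ≤ d and d ≤ n, hence n = d. d = k, so n = k. b | n, so b | k. Since k = j, b | j. b | w, so b | j + w. j + w > 0, so b ≤ j + w.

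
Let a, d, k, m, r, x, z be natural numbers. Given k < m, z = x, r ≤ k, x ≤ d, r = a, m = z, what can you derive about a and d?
a < d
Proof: Since r = a and r ≤ k, a ≤ k. m = z and k < m, therefore k < z. z = x, so k < x. Since a ≤ k, a < x. x ≤ d, so a < d.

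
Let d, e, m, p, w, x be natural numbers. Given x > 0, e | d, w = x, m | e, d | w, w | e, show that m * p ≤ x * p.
e | d and d | w, hence e | w. Since w | e, e = w. Since w = x, e = x. Since m | e, m | x. x > 0, so m ≤ x. Then m * p ≤ x * p.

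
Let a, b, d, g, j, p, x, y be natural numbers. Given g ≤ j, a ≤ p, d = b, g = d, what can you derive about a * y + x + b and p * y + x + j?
a * y + x + b ≤ p * y + x + j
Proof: a ≤ p. By multiplying by a non-negative, a * y ≤ p * y. Then a * y + x ≤ p * y + x. g = d and d = b, so g = b. Since g ≤ j, b ≤ j. Since a * y + x ≤ p * y + x, a * y + x + b ≤ p * y + x + j.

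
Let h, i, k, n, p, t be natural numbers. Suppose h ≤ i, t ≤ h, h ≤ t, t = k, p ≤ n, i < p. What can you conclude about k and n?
k < n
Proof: h ≤ t and t ≤ h, therefore h = t. t = k, so h = k. From h ≤ i and i < p, h < p. Since p ≤ n, h < n. From h = k, k < n.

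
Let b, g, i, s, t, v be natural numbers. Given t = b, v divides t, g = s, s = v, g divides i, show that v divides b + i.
t = b and v divides t, thus v divides b. From g = s and s = v, g = v. g divides i, so v divides i. Since v divides b, v divides b + i.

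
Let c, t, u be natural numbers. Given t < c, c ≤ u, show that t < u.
t < c and c ≤ u. By transitivity, t < u.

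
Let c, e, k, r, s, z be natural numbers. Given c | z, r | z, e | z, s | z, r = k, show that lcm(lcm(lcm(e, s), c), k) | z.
From e | z and s | z, lcm(e, s) | z. c | z, so lcm(lcm(e, s), c) | z. Since r = k and r | z, k | z. Since lcm(lcm(e, s), c) | z, lcm(lcm(lcm(e, s), c), k) | z.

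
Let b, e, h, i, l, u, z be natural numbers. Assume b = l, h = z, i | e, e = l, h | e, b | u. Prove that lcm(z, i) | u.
h = z and h | e, so z | e. i | e, so lcm(z, i) | e. Since e = l, lcm(z, i) | l. Because b = l and b | u, l | u. Since lcm(z, i) | l, lcm(z, i) | u.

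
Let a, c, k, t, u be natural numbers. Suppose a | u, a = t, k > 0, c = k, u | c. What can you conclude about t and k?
t ≤ k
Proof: a = t and a | u, so t | u. c = k and u | c, thus u | k. Since t | u, t | k. Since k > 0, t ≤ k.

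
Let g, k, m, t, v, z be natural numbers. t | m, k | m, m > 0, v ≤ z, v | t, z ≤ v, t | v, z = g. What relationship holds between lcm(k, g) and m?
lcm(k, g) ≤ m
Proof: Since t | v and v | t, t = v. Since v ≤ z and z ≤ v, v = z. t = v, so t = z. From z = g, t = g. Since t | m, g | m. Since k | m, lcm(k, g) | m. Because m > 0, lcm(k, g) ≤ m.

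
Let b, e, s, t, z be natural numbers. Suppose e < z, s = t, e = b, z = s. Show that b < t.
Because z = s and s = t, z = t. From e = b and e < z, b < z. z = t, so b < t.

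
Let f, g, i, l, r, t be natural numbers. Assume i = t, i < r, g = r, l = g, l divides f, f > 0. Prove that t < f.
Because l = g and l divides f, g divides f. f > 0, so g ≤ f. From g = r, r ≤ f. i < r, so i < f. Since i = t, t < f.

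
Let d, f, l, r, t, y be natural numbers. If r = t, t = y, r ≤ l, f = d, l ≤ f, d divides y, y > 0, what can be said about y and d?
y = d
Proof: Because r = t and t = y, r = y. r ≤ l, so y ≤ l. f = d and l ≤ f, so l ≤ d. y ≤ l, so y ≤ d. From d divides y and y > 0, d ≤ y. Since y ≤ d, y = d.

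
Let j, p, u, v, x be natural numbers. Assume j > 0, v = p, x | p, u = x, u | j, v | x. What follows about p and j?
p ≤ j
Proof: From v = p and v | x, p | x. x | p, so x = p. Since u = x, u = p. u | j and j > 0, hence u ≤ j. u = p, so p ≤ j.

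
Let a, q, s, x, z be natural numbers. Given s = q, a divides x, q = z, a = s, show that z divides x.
s = q and q = z, thus s = z. Since a = s and a divides x, s divides x. s = z, so z divides x.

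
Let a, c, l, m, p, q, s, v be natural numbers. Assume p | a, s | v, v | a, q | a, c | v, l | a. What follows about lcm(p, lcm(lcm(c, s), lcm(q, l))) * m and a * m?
lcm(p, lcm(lcm(c, s), lcm(q, l))) * m | a * m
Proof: Since c | v and s | v, lcm(c, s) | v. v | a, so lcm(c, s) | a. Since q | a and l | a, lcm(q, l) | a. lcm(c, s) | a, so lcm(lcm(c, s), lcm(q, l)) | a. Since p | a, lcm(p, lcm(lcm(c, s), lcm(q, l))) | a. Then lcm(p, lcm(lcm(c, s), lcm(q, l))) * m | a * m.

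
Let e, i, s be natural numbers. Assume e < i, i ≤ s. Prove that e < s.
From e < i and i ≤ s, by transitivity, e < s.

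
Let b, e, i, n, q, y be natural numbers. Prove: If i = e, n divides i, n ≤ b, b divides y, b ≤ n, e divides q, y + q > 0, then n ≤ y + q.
b ≤ n and n ≤ b, so b = n. Because b divides y, n divides y. i = e and n divides i, so n divides e. Because e divides q, n divides q. Since n divides y, n divides y + q. Because y + q > 0, n ≤ y + q.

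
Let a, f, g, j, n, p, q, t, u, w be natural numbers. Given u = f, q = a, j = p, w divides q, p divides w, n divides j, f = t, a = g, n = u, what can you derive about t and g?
t divides g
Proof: From n = u and n divides j, u divides j. Since u = f, f divides j. j = p, so f divides p. p divides w, so f divides w. q = a and w divides q, therefore w divides a. Since f divides w, f divides a. Since a = g, f divides g. f = t, so t divides g.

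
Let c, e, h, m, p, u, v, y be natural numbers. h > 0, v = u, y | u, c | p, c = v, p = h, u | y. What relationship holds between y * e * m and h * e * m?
y * e * m ≤ h * e * m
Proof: Since u | y and y | u, u = y. From v = u, v = y. From c = v and c | p, v | p. p = h, so v | h. Since h > 0, v ≤ h. Since v = y, y ≤ h. Then y * e ≤ h * e. Then y * e * m ≤ h * e * m.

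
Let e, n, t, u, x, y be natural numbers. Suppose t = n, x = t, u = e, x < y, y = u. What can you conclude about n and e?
n < e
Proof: Because x = t and t = n, x = n. Because y = u and x < y, x < u. Since u = e, x < e. x = n, so n < e.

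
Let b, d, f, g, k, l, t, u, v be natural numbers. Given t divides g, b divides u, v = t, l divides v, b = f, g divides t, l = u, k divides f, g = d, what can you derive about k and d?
k divides d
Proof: b = f and b divides u, so f divides u. k divides f, so k divides u. t divides g and g divides t, so t = g. Because v = t, v = g. Since l divides v, l divides g. l = u, so u divides g. Since g = d, u divides d. k divides u, so k divides d.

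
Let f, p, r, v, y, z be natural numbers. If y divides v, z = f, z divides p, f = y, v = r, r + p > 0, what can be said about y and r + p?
y ≤ r + p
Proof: From v = r and y divides v, y divides r. z = f and z divides p, thus f divides p. Since f = y, y divides p. y divides r, so y divides r + p. r + p > 0, so y ≤ r + p.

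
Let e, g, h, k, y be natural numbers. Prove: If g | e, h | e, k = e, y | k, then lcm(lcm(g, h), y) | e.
From g | e and h | e, lcm(g, h) | e. k = e and y | k, hence y | e. lcm(g, h) | e, so lcm(lcm(g, h), y) | e.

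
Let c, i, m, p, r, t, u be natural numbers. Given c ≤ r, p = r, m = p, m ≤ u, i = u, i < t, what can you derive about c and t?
c < t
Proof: Since m = p and m ≤ u, p ≤ u. Since p = r, r ≤ u. Since c ≤ r, c ≤ u. i = u and i < t, thus u < t. Since c ≤ u, c < t.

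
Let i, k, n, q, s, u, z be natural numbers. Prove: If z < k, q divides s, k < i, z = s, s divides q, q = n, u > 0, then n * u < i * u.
From s divides q and q divides s, s = q. From q = n, s = n. z = s, so z = n. z < k and k < i, thus z < i. Since z = n, n < i. Combining with u > 0, by multiplying by a positive, n * u < i * u.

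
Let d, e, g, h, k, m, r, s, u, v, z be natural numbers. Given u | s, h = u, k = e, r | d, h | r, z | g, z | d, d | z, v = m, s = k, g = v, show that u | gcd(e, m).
s = k and k = e, therefore s = e. u | s, so u | e. From h | r and r | d, h | d. Because h = u, u | d. z | d and d | z, so z = d. g = v and z | g, thus z | v. Since v = m, z | m. z = d, so d | m. Since u | d, u | m. Since u | e, u | gcd(e, m).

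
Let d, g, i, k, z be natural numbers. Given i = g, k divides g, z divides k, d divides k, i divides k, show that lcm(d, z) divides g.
Because i = g and i divides k, g divides k. Since k divides g, k = g. From d divides k and z divides k, lcm(d, z) divides k. k = g, so lcm(d, z) divides g.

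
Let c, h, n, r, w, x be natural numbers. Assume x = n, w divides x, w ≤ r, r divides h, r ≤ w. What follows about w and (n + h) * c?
w divides (n + h) * c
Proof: Since x = n and w divides x, w divides n. r ≤ w and w ≤ r, therefore r = w. Since r divides h, w divides h. Since w divides n, w divides n + h. Then w divides (n + h) * c.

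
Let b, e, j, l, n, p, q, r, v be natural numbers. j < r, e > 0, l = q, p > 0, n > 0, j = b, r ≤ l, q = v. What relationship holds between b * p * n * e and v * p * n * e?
b * p * n * e < v * p * n * e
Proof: Since l = q and q = v, l = v. j = b and j < r, hence b < r. From r ≤ l, b < l. l = v, so b < v. Since p > 0, b * p < v * p. Since n > 0, b * p * n < v * p * n. e > 0, so b * p * n * e < v * p * n * e.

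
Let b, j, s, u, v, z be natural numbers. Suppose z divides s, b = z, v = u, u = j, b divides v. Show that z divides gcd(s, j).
From v = u and u = j, v = j. b divides v, so b divides j. b = z, so z divides j. Since z divides s, z divides gcd(s, j).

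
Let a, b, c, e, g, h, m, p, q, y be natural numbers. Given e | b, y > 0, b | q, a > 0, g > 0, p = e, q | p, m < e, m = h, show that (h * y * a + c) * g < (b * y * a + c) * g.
p = e and q | p, therefore q | e. Since b | q, b | e. e | b, so e = b. m = h and m < e, so h < e. e = b, so h < b. Since y > 0, h * y < b * y. Since a > 0, h * y * a < b * y * a. Then h * y * a + c < b * y * a + c. g > 0, so (h * y * a + c) * g < (b * y * a + c) * g.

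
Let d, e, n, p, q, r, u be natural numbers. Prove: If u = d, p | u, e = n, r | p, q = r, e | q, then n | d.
q = r and e | q, so e | r. From e = n, n | r. r | p and p | u, therefore r | u. Since u = d, r | d. Since n | r, n | d.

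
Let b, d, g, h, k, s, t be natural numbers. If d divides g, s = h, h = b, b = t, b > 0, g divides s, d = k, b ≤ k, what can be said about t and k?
t = k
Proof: s = h and g divides s, so g divides h. Since d divides g, d divides h. h = b, so d divides b. Since d = k, k divides b. Because b > 0, k ≤ b. b ≤ k, so k = b. b = t, so k = t. Then t = k.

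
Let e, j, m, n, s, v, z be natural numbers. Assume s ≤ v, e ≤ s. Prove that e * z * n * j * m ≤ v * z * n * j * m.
e ≤ s and s ≤ v, thus e ≤ v. By multiplying by a non-negative, e * z ≤ v * z. By multiplying by a non-negative, e * z * n ≤ v * z * n. By multiplying by a non-negative, e * z * n * j ≤ v * z * n * j. By multiplying by a non-negative, e * z * n * j * m ≤ v * z * n * j * m.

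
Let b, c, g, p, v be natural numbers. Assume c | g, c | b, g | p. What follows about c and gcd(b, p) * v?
c | gcd(b, p) * v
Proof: c | g and g | p, hence c | p. Since c | b, c | gcd(b, p). Then c | gcd(b, p) * v.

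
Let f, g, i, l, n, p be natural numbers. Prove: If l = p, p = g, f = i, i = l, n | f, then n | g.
l = p and p = g, thus l = g. f = i and i = l, thus f = l. n | f, so n | l. Since l = g, n | g.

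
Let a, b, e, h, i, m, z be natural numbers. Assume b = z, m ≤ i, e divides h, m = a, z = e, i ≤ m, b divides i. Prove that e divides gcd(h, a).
i ≤ m and m ≤ i, therefore i = m. Since m = a, i = a. Because b = z and b divides i, z divides i. z = e, so e divides i. i = a, so e divides a. e divides h, so e divides gcd(h, a).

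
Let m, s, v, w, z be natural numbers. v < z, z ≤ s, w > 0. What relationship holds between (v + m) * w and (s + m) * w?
(v + m) * w < (s + m) * w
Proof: From v < z and z ≤ s, v < s. Then v + m < s + m. Since w > 0, (v + m) * w < (s + m) * w.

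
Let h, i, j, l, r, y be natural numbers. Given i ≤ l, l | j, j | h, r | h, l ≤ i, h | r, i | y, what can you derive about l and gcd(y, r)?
l | gcd(y, r)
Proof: Because i ≤ l and l ≤ i, i = l. Since i | y, l | y. From h | r and r | h, h = r. l | j and j | h, thus l | h. Since h = r, l | r. l | y, so l | gcd(y, r).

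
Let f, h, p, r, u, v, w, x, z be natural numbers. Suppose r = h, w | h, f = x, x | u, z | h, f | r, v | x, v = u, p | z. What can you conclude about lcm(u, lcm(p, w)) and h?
lcm(u, lcm(p, w)) | h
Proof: v = u and v | x, thus u | x. Since x | u, x = u. r = h and f | r, hence f | h. Since f = x, x | h. x = u, so u | h. p | z and z | h, therefore p | h. Since w | h, lcm(p, w) | h. u | h, so lcm(u, lcm(p, w)) | h.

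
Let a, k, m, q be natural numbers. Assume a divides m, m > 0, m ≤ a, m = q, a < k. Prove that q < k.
From a divides m and m > 0, a ≤ m. From m ≤ a, a = m. From m = q, a = q. Since a < k, q < k.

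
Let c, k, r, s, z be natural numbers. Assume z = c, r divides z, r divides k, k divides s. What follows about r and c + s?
r divides c + s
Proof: Since z = c and r divides z, r divides c. From r divides k and k divides s, r divides s. Since r divides c, r divides c + s.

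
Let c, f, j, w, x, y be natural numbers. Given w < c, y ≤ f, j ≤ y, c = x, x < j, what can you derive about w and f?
w < f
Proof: c = x and w < c, so w < x. Since x < j, w < j. Since j ≤ y and y ≤ f, j ≤ f. w < j, so w < f.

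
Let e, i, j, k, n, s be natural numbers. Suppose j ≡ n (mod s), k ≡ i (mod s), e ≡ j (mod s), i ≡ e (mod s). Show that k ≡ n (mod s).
k ≡ i (mod s) and i ≡ e (mod s), hence k ≡ e (mod s). Because e ≡ j (mod s), k ≡ j (mod s). j ≡ n (mod s), so k ≡ n (mod s).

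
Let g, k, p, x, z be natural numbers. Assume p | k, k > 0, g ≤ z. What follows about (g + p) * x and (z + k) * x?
(g + p) * x ≤ (z + k) * x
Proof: Since p | k and k > 0, p ≤ k. g ≤ z, so g + p ≤ z + k. Then (g + p) * x ≤ (z + k) * x.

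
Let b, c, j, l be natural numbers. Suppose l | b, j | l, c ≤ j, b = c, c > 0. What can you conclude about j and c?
j = c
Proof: j | l and l | b, so j | b. Since b = c, j | c. Since c > 0, j ≤ c. Since c ≤ j, j = c.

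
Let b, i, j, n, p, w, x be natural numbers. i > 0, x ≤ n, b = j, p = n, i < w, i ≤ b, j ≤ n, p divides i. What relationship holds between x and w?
x < w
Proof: Since b = j and i ≤ b, i ≤ j. Since j ≤ n, i ≤ n. Because p divides i and i > 0, p ≤ i. Since p = n, n ≤ i. Because i ≤ n, i = n. Since i < w, n < w. x ≤ n, so x < w.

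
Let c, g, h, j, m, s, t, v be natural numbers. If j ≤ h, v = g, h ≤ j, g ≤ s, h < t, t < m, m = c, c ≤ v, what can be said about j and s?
j < s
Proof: h ≤ j and j ≤ h, hence h = j. From h < t and t < m, h < m. m = c, so h < c. From h = j, j < c. v = g and c ≤ v, so c ≤ g. g ≤ s, so c ≤ s. j < c, so j < s.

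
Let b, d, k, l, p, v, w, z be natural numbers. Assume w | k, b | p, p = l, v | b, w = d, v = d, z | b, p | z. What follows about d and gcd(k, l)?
d | gcd(k, l)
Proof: Because w = d and w | k, d | k. Since p | z and z | b, p | b. Since b | p, b = p. Since p = l, b = l. From v = d and v | b, d | b. Since b = l, d | l. Since d | k, d | gcd(k, l).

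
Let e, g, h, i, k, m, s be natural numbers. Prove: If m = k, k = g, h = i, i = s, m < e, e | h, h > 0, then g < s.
m = k and k = g, hence m = g. h = i and i = s, therefore h = s. e | h and h > 0, therefore e ≤ h. Since m < e, m < h. h = s, so m < s. From m = g, g < s.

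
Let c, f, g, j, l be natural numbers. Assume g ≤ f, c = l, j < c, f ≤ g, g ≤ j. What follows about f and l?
f < l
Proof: g ≤ f and f ≤ g, so g = f. g ≤ j and j < c, therefore g < c. g = f, so f < c. c = l, so f < l.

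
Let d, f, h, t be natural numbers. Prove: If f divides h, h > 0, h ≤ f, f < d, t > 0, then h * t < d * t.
f divides h and h > 0, thus f ≤ h. Since h ≤ f, f = h. Because f < d, h < d. Since t > 0, by multiplying by a positive, h * t < d * t.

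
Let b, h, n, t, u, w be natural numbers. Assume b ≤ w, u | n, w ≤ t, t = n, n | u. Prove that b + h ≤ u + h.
n | u and u | n, so n = u. Since t = n, t = u. Since b ≤ w and w ≤ t, b ≤ t. t = u, so b ≤ u. Then b + h ≤ u + h.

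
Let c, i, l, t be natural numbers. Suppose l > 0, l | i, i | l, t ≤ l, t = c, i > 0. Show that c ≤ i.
l | i and i > 0, thus l ≤ i. Since i | l and l > 0, i ≤ l. l ≤ i, so l = i. Since t = c and t ≤ l, c ≤ l. l = i, so c ≤ i.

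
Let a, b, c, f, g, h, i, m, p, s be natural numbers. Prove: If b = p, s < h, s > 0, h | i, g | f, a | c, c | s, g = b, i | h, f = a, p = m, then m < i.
f = a and g | f, hence g | a. Because g = b, b | a. b = p, so p | a. p = m, so m | a. a | c and c | s, thus a | s. Since m | a, m | s. Since s > 0, m ≤ s. Since h | i and i | h, h = i. s < h, so s < i. From m ≤ s, m < i.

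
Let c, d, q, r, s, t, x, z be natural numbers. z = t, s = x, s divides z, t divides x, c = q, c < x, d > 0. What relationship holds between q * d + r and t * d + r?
q * d + r < t * d + r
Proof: From s = x and s divides z, x divides z. Since z = t, x divides t. Because t divides x, x = t. From c = q and c < x, q < x. Since x = t, q < t. From d > 0, by multiplying by a positive, q * d < t * d. Then q * d + r < t * d + r.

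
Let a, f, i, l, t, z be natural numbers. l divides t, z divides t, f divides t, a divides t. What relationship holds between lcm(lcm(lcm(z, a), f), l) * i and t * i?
lcm(lcm(lcm(z, a), f), l) * i divides t * i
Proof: From z divides t and a divides t, lcm(z, a) divides t. f divides t, so lcm(lcm(z, a), f) divides t. Since l divides t, lcm(lcm(lcm(z, a), f), l) divides t. Then lcm(lcm(lcm(z, a), f), l) * i divides t * i.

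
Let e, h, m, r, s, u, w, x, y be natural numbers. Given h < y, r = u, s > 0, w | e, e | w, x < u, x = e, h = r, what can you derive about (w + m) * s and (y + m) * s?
(w + m) * s < (y + m) * s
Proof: Since e | w and w | e, e = w. x = e, so x = w. Since h = r and r = u, h = u. Since h < y, u < y. Since x < u, x < y. Since x = w, w < y. Then w + m < y + m. Since s > 0, (w + m) * s < (y + m) * s.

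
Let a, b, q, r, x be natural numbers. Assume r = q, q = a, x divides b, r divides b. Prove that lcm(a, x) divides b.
Since r = q and r divides b, q divides b. Because q = a, a divides b. Since x divides b, lcm(a, x) divides b.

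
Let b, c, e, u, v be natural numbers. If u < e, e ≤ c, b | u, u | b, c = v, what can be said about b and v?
b < v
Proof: From u | b and b | u, u = b. Since u < e, b < e. c = v and e ≤ c, hence e ≤ v. b < e, so b < v.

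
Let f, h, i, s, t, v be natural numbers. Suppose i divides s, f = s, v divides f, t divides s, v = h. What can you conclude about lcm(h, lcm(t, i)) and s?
lcm(h, lcm(t, i)) divides s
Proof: f = s and v divides f, so v divides s. Since v = h, h divides s. Since t divides s and i divides s, lcm(t, i) divides s. h divides s, so lcm(h, lcm(t, i)) divides s.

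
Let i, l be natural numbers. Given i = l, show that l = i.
Since i = l, by symmetry, l = i.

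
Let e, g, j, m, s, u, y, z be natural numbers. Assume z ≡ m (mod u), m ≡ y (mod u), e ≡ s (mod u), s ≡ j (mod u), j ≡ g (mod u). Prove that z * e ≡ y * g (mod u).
z ≡ m (mod u) and m ≡ y (mod u), thus z ≡ y (mod u). e ≡ s (mod u) and s ≡ j (mod u), thus e ≡ j (mod u). Since j ≡ g (mod u), e ≡ g (mod u). Combining with z ≡ y (mod u), by multiplying congruences, z * e ≡ y * g (mod u).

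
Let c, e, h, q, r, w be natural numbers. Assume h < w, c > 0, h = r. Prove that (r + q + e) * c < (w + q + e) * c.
From h = r and h < w, r < w. Then r + q < w + q. Then r + q + e < w + q + e. Combined with c > 0, by multiplying by a positive, (r + q + e) * c < (w + q + e) * c.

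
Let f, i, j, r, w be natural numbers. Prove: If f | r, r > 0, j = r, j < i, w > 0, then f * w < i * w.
f | r and r > 0, thus f ≤ r. From j = r and j < i, r < i. Since f ≤ r, f < i. w > 0, so f * w < i * w.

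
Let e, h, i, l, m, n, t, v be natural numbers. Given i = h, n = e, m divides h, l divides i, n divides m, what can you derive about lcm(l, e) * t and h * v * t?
lcm(l, e) * t divides h * v * t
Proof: i = h and l divides i, therefore l divides h. From n divides m and m divides h, n divides h. n = e, so e divides h. l divides h, so lcm(l, e) divides h. Then lcm(l, e) divides h * v. Then lcm(l, e) * t divides h * v * t.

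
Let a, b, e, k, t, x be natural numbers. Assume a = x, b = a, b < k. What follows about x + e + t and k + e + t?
x + e + t < k + e + t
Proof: b = a and b < k, hence a < k. a = x, so x < k. Then x + e < k + e. Then x + e + t < k + e + t.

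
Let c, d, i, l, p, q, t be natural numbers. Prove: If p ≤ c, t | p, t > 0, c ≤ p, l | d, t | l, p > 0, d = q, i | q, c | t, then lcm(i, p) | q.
t | p and p > 0, therefore t ≤ p. c ≤ p and p ≤ c, so c = p. c | t and t > 0, so c ≤ t. c = p, so p ≤ t. Because t ≤ p, t = p. Since d = q and l | d, l | q. Since t | l, t | q. t = p, so p | q. i | q, so lcm(i, p) | q.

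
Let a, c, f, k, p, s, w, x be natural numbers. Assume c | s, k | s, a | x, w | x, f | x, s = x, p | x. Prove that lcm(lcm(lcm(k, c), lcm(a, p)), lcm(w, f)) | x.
k | s and c | s, thus lcm(k, c) | s. s = x, so lcm(k, c) | x. From a | x and p | x, lcm(a, p) | x. Since lcm(k, c) | x, lcm(lcm(k, c), lcm(a, p)) | x. w | x and f | x, thus lcm(w, f) | x. lcm(lcm(k, c), lcm(a, p)) | x, so lcm(lcm(lcm(k, c), lcm(a, p)), lcm(w, f)) | x.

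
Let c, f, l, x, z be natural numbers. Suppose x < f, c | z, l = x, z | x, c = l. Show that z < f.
c = l and c | z, hence l | z. Since l = x, x | z. Since z | x, x = z. Since x < f, z < f.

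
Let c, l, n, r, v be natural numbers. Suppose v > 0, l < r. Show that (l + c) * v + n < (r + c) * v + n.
l < r, hence l + c < r + c. Since v > 0, (l + c) * v < (r + c) * v. Then (l + c) * v + n < (r + c) * v + n.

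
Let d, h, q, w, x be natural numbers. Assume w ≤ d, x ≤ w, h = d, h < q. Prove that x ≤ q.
Since x ≤ w and w ≤ d, x ≤ d. From h = d and h < q, d < q. Since x ≤ d, x < q. Then x ≤ q.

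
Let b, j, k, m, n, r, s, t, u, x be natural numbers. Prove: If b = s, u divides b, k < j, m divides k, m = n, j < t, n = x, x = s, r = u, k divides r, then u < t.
r = u and k divides r, hence k divides u. b = s and u divides b, hence u divides s. n = x and x = s, thus n = s. m = n and m divides k, hence n divides k. n = s, so s divides k. Since u divides s, u divides k. k divides u, so k = u. k < j and j < t, therefore k < t. k = u, so u < t.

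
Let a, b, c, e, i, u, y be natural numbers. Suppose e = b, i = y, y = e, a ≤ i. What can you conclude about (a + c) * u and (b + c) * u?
(a + c) * u ≤ (b + c) * u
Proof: i = y and y = e, thus i = e. Since a ≤ i, a ≤ e. Since e = b, a ≤ b. Then a + c ≤ b + c. By multiplying by a non-negative, (a + c) * u ≤ (b + c) * u.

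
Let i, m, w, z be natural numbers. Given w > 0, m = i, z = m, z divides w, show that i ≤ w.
z = m and z divides w, so m divides w. w > 0, so m ≤ w. m = i, so i ≤ w.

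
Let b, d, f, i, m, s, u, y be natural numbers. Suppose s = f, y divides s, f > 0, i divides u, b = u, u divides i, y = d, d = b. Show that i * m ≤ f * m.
Because u divides i and i divides u, u = i. Since d = b and b = u, d = u. Because s = f and y divides s, y divides f. y = d, so d divides f. Because d = u, u divides f. Since f > 0, u ≤ f. u = i, so i ≤ f. By multiplying by a non-negative, i * m ≤ f * m.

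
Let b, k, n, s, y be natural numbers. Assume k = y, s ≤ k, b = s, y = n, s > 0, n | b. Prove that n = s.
b = s and n | b, thus n | s. s > 0, so n ≤ s. Because k = y and y = n, k = n. s ≤ k, so s ≤ n. n ≤ s, so n = s.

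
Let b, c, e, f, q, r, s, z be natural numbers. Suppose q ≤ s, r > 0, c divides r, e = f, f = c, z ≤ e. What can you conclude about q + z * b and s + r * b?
q + z * b ≤ s + r * b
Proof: Because e = f and f = c, e = c. z ≤ e, so z ≤ c. c divides r and r > 0, hence c ≤ r. z ≤ c, so z ≤ r. By multiplying by a non-negative, z * b ≤ r * b. Since q ≤ s, q + z * b ≤ s + r * b.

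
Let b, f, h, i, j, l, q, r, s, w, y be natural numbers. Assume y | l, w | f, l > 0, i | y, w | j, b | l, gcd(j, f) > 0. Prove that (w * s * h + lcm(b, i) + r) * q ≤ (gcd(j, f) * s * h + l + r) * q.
From w | j and w | f, w | gcd(j, f). gcd(j, f) > 0, so w ≤ gcd(j, f). Then w * s ≤ gcd(j, f) * s. Then w * s * h ≤ gcd(j, f) * s * h. i | y and y | l, so i | l. b | l, so lcm(b, i) | l. l > 0, so lcm(b, i) ≤ l. w * s * h ≤ gcd(j, f) * s * h, so w * s * h + lcm(b, i) ≤ gcd(j, f) * s * h + l. Then w * s * h + lcm(b, i) + r ≤ gcd(j, f) * s * h + l + r. Then (w * s * h + lcm(b, i) + r) * q ≤ (gcd(j, f) * s * h + l + r) * q.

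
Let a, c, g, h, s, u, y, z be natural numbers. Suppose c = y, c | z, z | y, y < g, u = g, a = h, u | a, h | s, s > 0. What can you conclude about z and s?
z < s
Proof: c = y and c | z, so y | z. Since z | y, y = z. y < g, so z < g. From a = h and u | a, u | h. Because h | s, u | s. Because u = g, g | s. s > 0, so g ≤ s. Since z < g, z < s.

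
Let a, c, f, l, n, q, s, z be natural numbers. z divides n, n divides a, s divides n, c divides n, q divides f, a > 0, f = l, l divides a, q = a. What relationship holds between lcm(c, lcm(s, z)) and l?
lcm(c, lcm(s, z)) ≤ l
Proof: f = l and q divides f, thus q divides l. Since q = a, a divides l. l divides a, so a = l. s divides n and z divides n, thus lcm(s, z) divides n. c divides n, so lcm(c, lcm(s, z)) divides n. n divides a, so lcm(c, lcm(s, z)) divides a. Since a > 0, lcm(c, lcm(s, z)) ≤ a. Because a = l, lcm(c, lcm(s, z)) ≤ l.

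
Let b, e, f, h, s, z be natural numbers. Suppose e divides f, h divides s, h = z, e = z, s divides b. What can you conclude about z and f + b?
z divides f + b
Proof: e = z and e divides f, so z divides f. h divides s and s divides b, thus h divides b. h = z, so z divides b. z divides f, so z divides f + b.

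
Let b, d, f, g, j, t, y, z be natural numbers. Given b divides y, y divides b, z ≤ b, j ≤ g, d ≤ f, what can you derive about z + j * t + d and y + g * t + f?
z + j * t + d ≤ y + g * t + f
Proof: b divides y and y divides b, so b = y. Since z ≤ b, z ≤ y. j ≤ g. By multiplying by a non-negative, j * t ≤ g * t. Since d ≤ f, j * t + d ≤ g * t + f. z ≤ y, so z + j * t + d ≤ y + g * t + f.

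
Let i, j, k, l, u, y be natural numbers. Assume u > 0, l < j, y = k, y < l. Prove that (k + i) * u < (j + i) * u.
y = k and y < l, thus k < l. l < j, so k < j. Then k + i < j + i. Combined with u > 0, by multiplying by a positive, (k + i) * u < (j + i) * u.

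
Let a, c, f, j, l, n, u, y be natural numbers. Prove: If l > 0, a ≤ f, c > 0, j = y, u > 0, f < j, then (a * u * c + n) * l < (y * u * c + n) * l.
j = y and f < j, thus f < y. Because a ≤ f, a < y. Since u > 0, by multiplying by a positive, a * u < y * u. Using c > 0, by multiplying by a positive, a * u * c < y * u * c. Then a * u * c + n < y * u * c + n. Since l > 0, by multiplying by a positive, (a * u * c + n) * l < (y * u * c + n) * l.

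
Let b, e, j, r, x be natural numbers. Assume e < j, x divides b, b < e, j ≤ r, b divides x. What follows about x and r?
x < r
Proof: b divides x and x divides b, therefore b = x. b < e and e < j, so b < j. b = x, so x < j. j ≤ r, so x < r.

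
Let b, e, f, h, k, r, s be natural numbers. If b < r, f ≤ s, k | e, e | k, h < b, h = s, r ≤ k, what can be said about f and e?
f < e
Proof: h = s and h < b, hence s < b. k | e and e | k, thus k = e. Since b < r and r ≤ k, b < k. k = e, so b < e. Since s < b, s < e. f ≤ s, so f < e.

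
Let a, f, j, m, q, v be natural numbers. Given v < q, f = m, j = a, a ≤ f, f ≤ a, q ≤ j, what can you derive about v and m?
v < m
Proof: Because a ≤ f and f ≤ a, a = f. Since j = a, j = f. f = m, so j = m. From v < q and q ≤ j, v < j. Since j = m, v < m.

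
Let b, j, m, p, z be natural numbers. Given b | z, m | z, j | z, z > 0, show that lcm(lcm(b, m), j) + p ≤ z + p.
From b | z and m | z, lcm(b, m) | z. Since j | z, lcm(lcm(b, m), j) | z. Since z > 0, lcm(lcm(b, m), j) ≤ z. Then lcm(lcm(b, m), j) + p ≤ z + p.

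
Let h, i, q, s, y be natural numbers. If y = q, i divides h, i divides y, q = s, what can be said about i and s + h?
i divides s + h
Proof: Because y = q and q = s, y = s. i divides y, so i divides s. Since i divides h, i divides s + h.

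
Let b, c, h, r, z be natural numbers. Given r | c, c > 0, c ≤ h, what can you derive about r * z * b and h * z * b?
r * z * b ≤ h * z * b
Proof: r | c and c > 0, so r ≤ c. c ≤ h, so r ≤ h. Then r * z ≤ h * z. Then r * z * b ≤ h * z * b.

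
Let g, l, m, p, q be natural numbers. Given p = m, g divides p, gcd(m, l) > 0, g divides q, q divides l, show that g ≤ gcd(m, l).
Since p = m and g divides p, g divides m. g divides q and q divides l, hence g divides l. g divides m, so g divides gcd(m, l). Since gcd(m, l) > 0, g ≤ gcd(m, l).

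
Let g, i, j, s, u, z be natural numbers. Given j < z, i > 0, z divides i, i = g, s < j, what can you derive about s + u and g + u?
s + u < g + u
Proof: Because z divides i and i > 0, z ≤ i. Since j < z, j < i. Since i = g, j < g. Since s < j, s < g. Then s + u < g + u.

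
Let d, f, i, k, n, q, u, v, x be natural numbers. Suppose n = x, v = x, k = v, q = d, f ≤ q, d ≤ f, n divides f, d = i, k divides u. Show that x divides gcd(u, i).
k = v and v = x, so k = x. k divides u, so x divides u. From q = d and f ≤ q, f ≤ d. d ≤ f, so f = d. From n = x and n divides f, x divides f. Since f = d, x divides d. Since d = i, x divides i. x divides u, so x divides gcd(u, i).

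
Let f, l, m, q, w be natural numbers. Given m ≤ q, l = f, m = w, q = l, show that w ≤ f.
From q = l and l = f, q = f. Since m = w and m ≤ q, w ≤ q. q = f, so w ≤ f.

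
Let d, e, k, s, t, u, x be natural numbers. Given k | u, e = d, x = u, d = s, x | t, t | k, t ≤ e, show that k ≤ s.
Because x = u and x | t, u | t. k | u, so k | t. t | k, so t = k. Since e = d and d = s, e = s. t ≤ e, so t ≤ s. Since t = k, k ≤ s.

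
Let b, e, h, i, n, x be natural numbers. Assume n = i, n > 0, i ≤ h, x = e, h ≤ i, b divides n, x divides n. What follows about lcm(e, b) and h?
lcm(e, b) ≤ h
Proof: From i ≤ h and h ≤ i, i = h. Because n = i, n = h. x = e and x divides n, hence e divides n. b divides n, so lcm(e, b) divides n. n > 0, so lcm(e, b) ≤ n. From n = h, lcm(e, b) ≤ h.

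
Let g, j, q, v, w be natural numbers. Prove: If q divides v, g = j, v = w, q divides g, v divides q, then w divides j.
Because q divides v and v divides q, q = v. g = j and q divides g, therefore q divides j. Since q = v, v divides j. v = w, so w divides j.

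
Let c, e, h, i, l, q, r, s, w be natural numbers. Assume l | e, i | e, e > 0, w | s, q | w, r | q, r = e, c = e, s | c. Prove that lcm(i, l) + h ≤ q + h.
r = e and r | q, hence e | q. q | w and w | s, hence q | s. Since s | c, q | c. From c = e, q | e. Because e | q, e = q. i | e and l | e, so lcm(i, l) | e. Because e > 0, lcm(i, l) ≤ e. e = q, so lcm(i, l) ≤ q. Then lcm(i, l) + h ≤ q + h.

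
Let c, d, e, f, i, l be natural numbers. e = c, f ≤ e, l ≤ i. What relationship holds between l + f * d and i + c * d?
l + f * d ≤ i + c * d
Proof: Because e = c and f ≤ e, f ≤ c. By multiplying by a non-negative, f * d ≤ c * d. l ≤ i, so l + f * d ≤ i + c * d.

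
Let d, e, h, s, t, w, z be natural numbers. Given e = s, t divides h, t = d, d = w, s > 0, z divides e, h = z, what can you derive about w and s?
w ≤ s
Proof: h = z and t divides h, so t divides z. Since z divides e, t divides e. Since t = d, d divides e. Since e = s, d divides s. s > 0, so d ≤ s. d = w, so w ≤ s.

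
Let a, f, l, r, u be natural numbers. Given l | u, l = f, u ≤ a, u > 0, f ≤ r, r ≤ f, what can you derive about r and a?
r ≤ a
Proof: Since f ≤ r and r ≤ f, f = r. From l = f, l = r. l | u, so r | u. Since u > 0, r ≤ u. Since u ≤ a, r ≤ a.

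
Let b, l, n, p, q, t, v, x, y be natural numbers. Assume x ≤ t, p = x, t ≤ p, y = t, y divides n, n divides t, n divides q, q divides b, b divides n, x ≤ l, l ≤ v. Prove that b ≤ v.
Because p = x and t ≤ p, t ≤ x. Since x ≤ t, x = t. y = t and y divides n, therefore t divides n. Since n divides t, t = n. Since x = t, x = n. n divides q and q divides b, hence n divides b. b divides n, so n = b. Since x = n, x = b. Since x ≤ l and l ≤ v, x ≤ v. Since x = b, b ≤ v.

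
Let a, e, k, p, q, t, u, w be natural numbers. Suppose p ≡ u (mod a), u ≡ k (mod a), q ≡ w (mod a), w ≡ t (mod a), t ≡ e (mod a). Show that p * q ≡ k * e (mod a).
p ≡ u (mod a) and u ≡ k (mod a), thus p ≡ k (mod a). q ≡ w (mod a) and w ≡ t (mod a), hence q ≡ t (mod a). t ≡ e (mod a), so q ≡ e (mod a). Since p ≡ k (mod a), p * q ≡ k * e (mod a).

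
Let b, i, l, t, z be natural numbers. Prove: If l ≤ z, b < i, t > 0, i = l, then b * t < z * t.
Since i = l and b < i, b < l. l ≤ z, so b < z. Since t > 0, b * t < z * t.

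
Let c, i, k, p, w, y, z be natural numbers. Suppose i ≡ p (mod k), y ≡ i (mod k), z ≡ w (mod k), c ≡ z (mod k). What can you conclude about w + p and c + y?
w + p ≡ c + y (mod k)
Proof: c ≡ z (mod k) and z ≡ w (mod k), thus c ≡ w (mod k). y ≡ i (mod k) and i ≡ p (mod k), hence y ≡ p (mod k). Since c ≡ w (mod k), c + y ≡ w + p (mod k). Then w + p ≡ c + y (mod k).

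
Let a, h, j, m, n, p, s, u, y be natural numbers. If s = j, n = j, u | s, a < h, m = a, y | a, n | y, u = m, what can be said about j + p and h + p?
j + p < h + p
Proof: Because u = m and u | s, m | s. m = a, so a | s. From s = j, a | j. n = j and n | y, thus j | y. Since y | a, j | a. a | j, so a = j. a < h, so j < h. Then j + p < h + p.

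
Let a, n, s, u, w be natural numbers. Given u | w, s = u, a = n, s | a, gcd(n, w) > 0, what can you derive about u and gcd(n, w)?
u ≤ gcd(n, w)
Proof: a = n and s | a, thus s | n. s = u, so u | n. u | w, so u | gcd(n, w). gcd(n, w) > 0, so u ≤ gcd(n, w).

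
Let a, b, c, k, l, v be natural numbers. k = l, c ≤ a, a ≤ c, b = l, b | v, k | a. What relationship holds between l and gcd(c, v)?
l | gcd(c, v)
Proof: Since a ≤ c and c ≤ a, a = c. From k = l and k | a, l | a. Because a = c, l | c. Because b = l and b | v, l | v. l | c, so l | gcd(c, v).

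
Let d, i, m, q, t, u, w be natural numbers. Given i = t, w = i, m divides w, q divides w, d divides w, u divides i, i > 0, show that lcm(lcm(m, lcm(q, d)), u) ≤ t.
Since q divides w and d divides w, lcm(q, d) divides w. Since m divides w, lcm(m, lcm(q, d)) divides w. Because w = i, lcm(m, lcm(q, d)) divides i. u divides i, so lcm(lcm(m, lcm(q, d)), u) divides i. i > 0, so lcm(lcm(m, lcm(q, d)), u) ≤ i. Since i = t, lcm(lcm(m, lcm(q, d)), u) ≤ t.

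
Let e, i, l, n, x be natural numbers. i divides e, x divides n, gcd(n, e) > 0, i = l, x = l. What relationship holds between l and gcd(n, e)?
l ≤ gcd(n, e)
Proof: x = l and x divides n, therefore l divides n. Because i = l and i divides e, l divides e. Because l divides n, l divides gcd(n, e). Since gcd(n, e) > 0, l ≤ gcd(n, e).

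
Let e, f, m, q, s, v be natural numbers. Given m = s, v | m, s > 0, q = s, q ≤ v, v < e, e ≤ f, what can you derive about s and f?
s < f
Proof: m = s and v | m, thus v | s. Since s > 0, v ≤ s. Because q = s and q ≤ v, s ≤ v. Since v ≤ s, v = s. From v < e and e ≤ f, v < f. v = s, so s < f.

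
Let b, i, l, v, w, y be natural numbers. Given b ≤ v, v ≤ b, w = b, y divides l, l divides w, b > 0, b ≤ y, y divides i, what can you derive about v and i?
v divides i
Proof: b ≤ v and v ≤ b, hence b = v. Since y divides l and l divides w, y divides w. Since w = b, y divides b. Since b > 0, y ≤ b. Since b ≤ y, y = b. y divides i, so b divides i. Since b = v, v divides i.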